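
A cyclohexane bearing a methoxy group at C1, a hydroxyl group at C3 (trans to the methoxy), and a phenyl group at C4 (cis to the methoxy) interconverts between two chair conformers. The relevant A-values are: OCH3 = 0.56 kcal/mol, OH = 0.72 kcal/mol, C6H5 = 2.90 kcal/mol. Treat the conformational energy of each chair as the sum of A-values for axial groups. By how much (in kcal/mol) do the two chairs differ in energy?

3.06 kcal/mol

Chair I (methoxy axial, hydroxyl equatorial, phenyl equatorial): E = 0.56 kcal/mol.
Chair II (methoxy equatorial, hydroxyl axial, phenyl axial): E = 3.62 kcal/mol.
ΔE = 3.62 − 0.56 = 3.06 kcal/mol; chair I is more stable.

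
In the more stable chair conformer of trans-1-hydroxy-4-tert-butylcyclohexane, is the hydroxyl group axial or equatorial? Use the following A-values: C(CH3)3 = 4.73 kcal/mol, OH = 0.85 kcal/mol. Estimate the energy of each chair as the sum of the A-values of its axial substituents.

C1 and C4 have opposite parity, so for the trans isomer the two substituents are e,e in one chair and a,a in the other.
Chair I (tert-butyl axial, hydroxyl axial): E = 5.58 kcal/mol.
Chair II (tert-butyl equatorial, hydroxyl equatorial): E = 0.00 kcal/mol.
Chair II is the more stable (lower-energy) conformer, and in that chair the hydroxyl group is equatorial.

equatorial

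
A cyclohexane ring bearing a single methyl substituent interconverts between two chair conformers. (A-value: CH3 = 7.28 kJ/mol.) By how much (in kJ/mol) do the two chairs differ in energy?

A monosubstituted cyclohexane has one chair with the methyl group axial (E = A = 7.28 kJ/mol) and one with it equatorial (E = 0).
ΔE = 7.28 − 0 = 7.28 kJ/mol.

7.28 kJ/mol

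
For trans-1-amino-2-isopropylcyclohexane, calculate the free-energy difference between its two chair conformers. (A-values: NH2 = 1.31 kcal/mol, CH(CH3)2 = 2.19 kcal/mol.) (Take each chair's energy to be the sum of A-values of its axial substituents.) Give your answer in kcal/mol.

3.50 kcal/mol

C1 and C2 have opposite parity, so for the trans isomer the two substituents are e,e in one chair and a,a in the other.
Chair I (amino axial, isopropyl axial): E = 3.50 kcal/mol.
Chair II (amino equatorial, isopropyl equatorial): E = 0.00 kcal/mol.
ΔE = 3.50 − 0.00 = 3.50 kcal/mol; chair II is more stable.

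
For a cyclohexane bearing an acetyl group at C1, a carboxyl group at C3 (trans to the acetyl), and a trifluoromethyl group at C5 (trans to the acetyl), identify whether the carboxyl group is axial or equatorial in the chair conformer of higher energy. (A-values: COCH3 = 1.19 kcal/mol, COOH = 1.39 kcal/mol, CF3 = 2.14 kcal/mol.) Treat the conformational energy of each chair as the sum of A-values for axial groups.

axial

Chair I (acetyl axial, carboxyl equatorial, trifluoromethyl equatorial): E = 1.19 kcal/mol.
Chair II (acetyl equatorial, carboxyl axial, trifluoromethyl axial): E = 3.53 kcal/mol.
Chair II is the less stable (higher-energy) conformer, and in that chair the carboxyl group is axial.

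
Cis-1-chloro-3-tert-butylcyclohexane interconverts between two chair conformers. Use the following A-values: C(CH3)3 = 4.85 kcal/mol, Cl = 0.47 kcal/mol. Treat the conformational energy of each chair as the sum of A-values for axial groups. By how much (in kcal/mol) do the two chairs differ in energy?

5.32 kcal/mol

C1 and C3 have the same parity, so for the cis isomer the two substituents are e,e in one chair and a,a in the other.
Chair I (tert-butyl axial, chloro axial): E = 5.32 kcal/mol.
Chair II (tert-butyl equatorial, chloro equatorial): E = 0.00 kcal/mol.
ΔE = 5.32 − 0.00 = 5.32 kcal/mol; chair II is more stable.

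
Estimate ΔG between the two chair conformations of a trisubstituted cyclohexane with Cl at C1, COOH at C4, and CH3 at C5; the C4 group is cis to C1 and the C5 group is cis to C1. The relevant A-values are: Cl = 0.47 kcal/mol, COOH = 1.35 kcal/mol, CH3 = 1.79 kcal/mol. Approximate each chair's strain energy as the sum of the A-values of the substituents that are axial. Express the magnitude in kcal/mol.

0.91 kcal/mol

Chair I (chloro axial, carboxyl equatorial, methyl axial): E = 2.26 kcal/mol.
Chair II (chloro equatorial, carboxyl axial, methyl equatorial): E = 1.35 kcal/mol.
ΔE = 2.26 − 1.35 = 0.91 kcal/mol; chair II is more stable.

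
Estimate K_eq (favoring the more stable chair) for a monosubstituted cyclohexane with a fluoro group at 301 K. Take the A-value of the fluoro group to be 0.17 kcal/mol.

K ≈ 1.33

One chair has the fluoro group axial (E = 0.17 kcal/mol) and the other has it equatorial (E = 0).
ΔG = 0.17 kcal/mol between the two chairs.
K = exp(ΔG/RT) with R = 1.987×10⁻³ kcal mol⁻¹ K⁻¹ and T = 301 K gives K ≈ 1.33.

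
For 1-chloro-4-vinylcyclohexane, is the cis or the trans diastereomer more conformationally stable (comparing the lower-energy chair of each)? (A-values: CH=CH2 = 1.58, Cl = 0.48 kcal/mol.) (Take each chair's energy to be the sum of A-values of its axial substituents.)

At 1,4 positions (parity opposite): cis → (a,e or e,a); trans → (e,e or a,a).
Best chair for cis: E = 0.48 kcal/mol; best chair for trans: E = 0.00 kcal/mol.
The trans isomer is lower by 0.48 kcal/mol.

trans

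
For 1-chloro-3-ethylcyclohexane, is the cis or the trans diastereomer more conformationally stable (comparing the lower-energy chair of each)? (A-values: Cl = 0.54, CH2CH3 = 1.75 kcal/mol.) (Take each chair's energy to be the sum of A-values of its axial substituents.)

At 1,3 positions (parity same): cis → (e,e or a,a); trans → (a,e or e,a).
Best chair for cis: E = 0.00 kcal/mol; best chair for trans: E = 0.54 kcal/mol.
The cis isomer is lower by 0.54 kcal/mol.

cis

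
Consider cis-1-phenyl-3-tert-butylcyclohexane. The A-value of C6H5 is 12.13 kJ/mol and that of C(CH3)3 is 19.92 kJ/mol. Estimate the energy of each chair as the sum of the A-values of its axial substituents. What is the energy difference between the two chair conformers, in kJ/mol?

32.05 kJ/mol

C1 and C3 have the same parity, so for the cis isomer the two substituents are e,e in one chair and a,a in the other.
Chair I (phenyl axial, tert-butyl axial): E = 32.05 kJ/mol.
Chair II (phenyl equatorial, tert-butyl equatorial): E = 0.00 kJ/mol.
ΔE = 32.05 − 0.00 = 32.05 kJ/mol; chair II is more stable.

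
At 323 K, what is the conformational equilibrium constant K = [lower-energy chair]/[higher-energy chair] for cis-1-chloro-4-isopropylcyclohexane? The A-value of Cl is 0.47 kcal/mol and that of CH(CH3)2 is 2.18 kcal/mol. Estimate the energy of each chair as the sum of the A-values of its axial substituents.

C1 and C4 have opposite parity, so for the cis isomer the two substituents are one axial and one equatorial in each chair.
Chair I (chloro axial, isopropyl equatorial): E = 0.47 kcal/mol; chair II (chloro equatorial, isopropyl axial): E = 2.18 kcal/mol.
ΔG = 1.71 kcal/mol between the two chairs.
K = exp(ΔG/RT) with R = 1.987×10⁻³ kcal mol⁻¹ K⁻¹ and T = 323 K gives K ≈ 14.4.

K ≈ 14.4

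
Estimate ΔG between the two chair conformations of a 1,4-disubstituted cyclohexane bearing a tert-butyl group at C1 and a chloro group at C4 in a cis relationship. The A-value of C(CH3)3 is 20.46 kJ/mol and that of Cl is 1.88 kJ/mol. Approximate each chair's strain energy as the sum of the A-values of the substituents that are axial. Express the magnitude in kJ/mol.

C1 and C4 have opposite parity, so for the cis isomer the two substituents are one axial and one equatorial in each chair.
Chair I (tert-butyl axial, chloro equatorial): E = 20.46 kJ/mol.
Chair II (tert-butyl equatorial, chloro axial): E = 1.88 kJ/mol.
ΔE = 20.46 − 1.88 = 18.58 kJ/mol; chair II is more stable.

18.58 kJ/mol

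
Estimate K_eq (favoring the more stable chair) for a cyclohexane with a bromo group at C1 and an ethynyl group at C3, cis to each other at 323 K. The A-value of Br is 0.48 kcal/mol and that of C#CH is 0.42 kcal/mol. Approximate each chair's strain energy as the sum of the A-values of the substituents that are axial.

C1 and C3 have the same parity, so for the cis isomer the two substituents are e,e in one chair and a,a in the other.
Chair I (bromo axial, ethynyl axial): E = 0.90 kcal/mol; chair II (bromo equatorial, ethynyl equatorial): E = 0.00 kcal/mol.
ΔG = 0.90 kcal/mol between the two chairs.
K = exp(ΔG/RT) with R = 1.987×10⁻³ kcal mol⁻¹ K⁻¹ and T = 323 K gives K ≈ 4.06.

K ≈ 4.06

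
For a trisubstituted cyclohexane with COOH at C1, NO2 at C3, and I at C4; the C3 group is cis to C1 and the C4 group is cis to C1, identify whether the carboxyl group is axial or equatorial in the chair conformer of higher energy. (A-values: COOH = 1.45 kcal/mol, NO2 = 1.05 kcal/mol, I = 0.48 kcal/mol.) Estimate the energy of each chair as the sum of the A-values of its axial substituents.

Chair I (carboxyl axial, nitro axial, iodo equatorial): E = 2.50 kcal/mol.
Chair II (carboxyl equatorial, nitro equatorial, iodo axial): E = 0.48 kcal/mol.
Chair I is the less stable (higher-energy) conformer, and in that chair the carboxyl group is axial.

axial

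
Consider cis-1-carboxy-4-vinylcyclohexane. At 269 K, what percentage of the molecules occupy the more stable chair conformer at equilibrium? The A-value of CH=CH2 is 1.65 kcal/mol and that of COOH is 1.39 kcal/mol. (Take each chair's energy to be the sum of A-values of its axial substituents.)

C1 and C4 have opposite parity, so for the cis isomer the two substituents are one axial and one equatorial in each chair.
Chair I (vinyl axial, carboxyl equatorial): E = 1.65 kcal/mol; chair II (vinyl equatorial, carboxyl axial): E = 1.39 kcal/mol.
ΔG = 0.26 kcal/mol between the two chairs.
K = exp(ΔG/RT) with R = 1.987×10⁻³ kcal mol⁻¹ K⁻¹ and T = 269 K gives K ≈ 1.63.
Fraction in the lower-energy chair = K/(K+1) = 61.9%.

61.9%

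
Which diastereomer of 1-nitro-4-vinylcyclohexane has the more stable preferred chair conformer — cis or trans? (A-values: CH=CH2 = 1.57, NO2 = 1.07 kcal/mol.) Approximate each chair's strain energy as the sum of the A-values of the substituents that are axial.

At 1,4 positions (parity opposite): cis → (a,e or e,a); trans → (e,e or a,a).
Best chair for cis: E = 1.07 kcal/mol; best chair for trans: E = 0.00 kcal/mol.
The trans isomer is lower by 1.07 kcal/mol.

trans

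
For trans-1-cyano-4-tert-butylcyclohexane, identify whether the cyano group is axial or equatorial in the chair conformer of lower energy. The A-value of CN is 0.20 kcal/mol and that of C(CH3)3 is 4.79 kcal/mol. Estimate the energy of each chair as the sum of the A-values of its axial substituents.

C1 and C4 have opposite parity, so for the trans isomer the two substituents are e,e in one chair and a,a in the other.
Chair I (cyano axial, tert-butyl axial): E = 4.99 kcal/mol.
Chair II (cyano equatorial, tert-butyl equatorial): E = 0.00 kcal/mol.
Chair II is the more stable (lower-energy) conformer, and in that chair the cyano group is equatorial.

equatorial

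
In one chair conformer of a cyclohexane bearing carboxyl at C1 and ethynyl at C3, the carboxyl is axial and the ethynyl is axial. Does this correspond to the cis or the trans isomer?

cis

C1 and C3 have the same parity, so their axial bonds point in the same direction.
With same-parity carbons, two substituents on the same face are both axial or both equatorial; opposite faces give one of each.
Here the groups are axial/axial → same face → cis.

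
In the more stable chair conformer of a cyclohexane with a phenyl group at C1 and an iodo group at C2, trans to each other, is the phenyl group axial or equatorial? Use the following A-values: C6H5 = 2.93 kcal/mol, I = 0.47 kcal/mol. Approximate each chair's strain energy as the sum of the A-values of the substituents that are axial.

equatorial

C1 and C2 have opposite parity, so for the trans isomer the two substituents are e,e in one chair and a,a in the other.
Chair I (phenyl axial, iodo axial): E = 3.40 kcal/mol.
Chair II (phenyl equatorial, iodo equatorial): E = 0.00 kcal/mol.
Chair II is the more stable (lower-energy) conformer, and in that chair the phenyl group is equatorial.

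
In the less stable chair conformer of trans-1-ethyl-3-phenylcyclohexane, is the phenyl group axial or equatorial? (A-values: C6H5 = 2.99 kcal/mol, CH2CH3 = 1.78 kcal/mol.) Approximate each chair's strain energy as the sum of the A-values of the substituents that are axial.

C1 and C3 have the same parity, so for the trans isomer the two substituents are one axial and one equatorial in each chair.
Chair I (phenyl axial, ethyl equatorial): E = 2.99 kcal/mol.
Chair II (phenyl equatorial, ethyl axial): E = 1.78 kcal/mol.
Chair I is the less stable (higher-energy) conformer, and in that chair the phenyl group is axial.

axial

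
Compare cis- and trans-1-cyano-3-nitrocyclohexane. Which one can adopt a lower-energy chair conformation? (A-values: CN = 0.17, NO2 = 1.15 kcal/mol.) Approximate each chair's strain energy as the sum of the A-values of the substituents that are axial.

cis

At 1,3 positions (parity same): cis → (e,e or a,a); trans → (a,e or e,a).
Best chair for cis: E = 0.00 kcal/mol; best chair for trans: E = 0.17 kcal/mol.
The cis isomer is lower by 0.17 kcal/mol.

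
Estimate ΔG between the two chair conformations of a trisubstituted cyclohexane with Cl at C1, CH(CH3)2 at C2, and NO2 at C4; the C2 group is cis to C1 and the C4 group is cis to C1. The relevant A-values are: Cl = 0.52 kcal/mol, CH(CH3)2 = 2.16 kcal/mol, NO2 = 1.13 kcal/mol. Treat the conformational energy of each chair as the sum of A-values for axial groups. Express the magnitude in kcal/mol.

2.77 kcal/mol

Chair I (chloro axial, isopropyl equatorial, nitro equatorial): E = 0.52 kcal/mol.
Chair II (chloro equatorial, isopropyl axial, nitro axial): E = 3.29 kcal/mol.
ΔE = 3.29 − 0.52 = 2.77 kcal/mol; chair I is more stable.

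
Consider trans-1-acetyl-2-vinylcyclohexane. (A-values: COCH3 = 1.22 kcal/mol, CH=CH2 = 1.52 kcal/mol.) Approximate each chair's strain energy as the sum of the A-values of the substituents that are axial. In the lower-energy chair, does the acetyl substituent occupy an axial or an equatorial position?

C1 and C2 have opposite parity, so for the trans isomer the two substituents are e,e in one chair and a,a in the other.
Chair I (acetyl axial, vinyl axial): E = 2.74 kcal/mol.
Chair II (acetyl equatorial, vinyl equatorial): E = 0.00 kcal/mol.
Chair II is the more stable (lower-energy) conformer, and in that chair the acetyl group is equatorial.

equatorial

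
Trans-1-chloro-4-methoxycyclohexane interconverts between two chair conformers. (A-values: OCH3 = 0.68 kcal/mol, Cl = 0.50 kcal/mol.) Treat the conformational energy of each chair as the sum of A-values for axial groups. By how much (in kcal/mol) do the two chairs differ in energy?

C1 and C4 have opposite parity, so for the trans isomer the two substituents are e,e in one chair and a,a in the other.
Chair I (methoxy axial, chloro axial): E = 1.18 kcal/mol.
Chair II (methoxy equatorial, chloro equatorial): E = 0.00 kcal/mol.
ΔE = 1.18 − 0.00 = 1.18 kcal/mol; chair II is more stable.

1.18 kcal/mol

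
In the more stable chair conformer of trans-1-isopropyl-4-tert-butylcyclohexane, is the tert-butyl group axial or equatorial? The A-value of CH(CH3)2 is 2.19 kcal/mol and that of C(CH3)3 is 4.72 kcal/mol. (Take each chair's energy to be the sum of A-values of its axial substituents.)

equatorial

C1 and C4 have opposite parity, so for the trans isomer the two substituents are e,e in one chair and a,a in the other.
Chair I (isopropyl axial, tert-butyl axial): E = 6.91 kcal/mol.
Chair II (isopropyl equatorial, tert-butyl equatorial): E = 0.00 kcal/mol.
Chair II is the more stable (lower-energy) conformer, and in that chair the tert-butyl group is equatorial.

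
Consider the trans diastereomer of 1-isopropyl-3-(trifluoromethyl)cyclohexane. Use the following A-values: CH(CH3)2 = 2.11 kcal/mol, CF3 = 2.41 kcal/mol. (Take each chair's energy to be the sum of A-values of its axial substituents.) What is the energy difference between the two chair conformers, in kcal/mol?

C1 and C3 have the same parity, so for the trans isomer the two substituents are one axial and one equatorial in each chair.
Chair I (isopropyl axial, trifluoromethyl equatorial): E = 2.11 kcal/mol.
Chair II (isopropyl equatorial, trifluoromethyl axial): E = 2.41 kcal/mol.
ΔE = 2.41 − 2.11 = 0.30 kcal/mol; chair I is more stable.

0.30 kcal/mol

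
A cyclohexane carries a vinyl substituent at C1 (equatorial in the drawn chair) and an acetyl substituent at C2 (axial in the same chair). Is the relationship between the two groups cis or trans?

C1 and C2 have opposite parity, so their axial bonds point in opposite directions.
With opposite-parity carbons, two substituents on the same face are one axial and one equatorial; opposite faces give both axial or both equatorial.
Here the groups are equatorial/axial → same face → cis.

cis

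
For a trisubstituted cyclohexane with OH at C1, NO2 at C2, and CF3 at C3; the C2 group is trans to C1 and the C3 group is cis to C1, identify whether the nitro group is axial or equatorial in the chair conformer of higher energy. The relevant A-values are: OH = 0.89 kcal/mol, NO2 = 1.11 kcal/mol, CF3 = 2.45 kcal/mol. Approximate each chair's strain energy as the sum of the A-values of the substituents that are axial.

Chair I (hydroxyl axial, nitro axial, trifluoromethyl axial): E = 4.45 kcal/mol.
Chair II (hydroxyl equatorial, nitro equatorial, trifluoromethyl equatorial): E = 0.00 kcal/mol.
Chair I is the less stable (higher-energy) conformer, and in that chair the nitro group is axial.

axial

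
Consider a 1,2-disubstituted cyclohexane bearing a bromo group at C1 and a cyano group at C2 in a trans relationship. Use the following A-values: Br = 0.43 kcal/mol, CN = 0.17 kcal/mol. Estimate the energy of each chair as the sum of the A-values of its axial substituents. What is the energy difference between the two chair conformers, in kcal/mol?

C1 and C2 have opposite parity, so for the trans isomer the two substituents are e,e in one chair and a,a in the other.
Chair I (bromo axial, cyano axial): E = 0.60 kcal/mol.
Chair II (bromo equatorial, cyano equatorial): E = 0.00 kcal/mol.
ΔE = 0.60 − 0.00 = 0.60 kcal/mol; chair II is more stable.

0.60 kcal/mol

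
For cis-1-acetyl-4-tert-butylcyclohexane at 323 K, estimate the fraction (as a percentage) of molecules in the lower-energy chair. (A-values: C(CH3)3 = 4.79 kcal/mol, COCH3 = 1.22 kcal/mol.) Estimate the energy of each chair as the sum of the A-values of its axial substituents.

C1 and C4 have opposite parity, so for the cis isomer the two substituents are one axial and one equatorial in each chair.
Chair I (tert-butyl axial, acetyl equatorial): E = 4.79 kcal/mol; chair II (tert-butyl equatorial, acetyl axial): E = 1.22 kcal/mol.
ΔG = 3.57 kcal/mol between the two chairs.
K = exp(ΔG/RT) with R = 1.987×10⁻³ kcal mol⁻¹ K⁻¹ and T = 323 K gives K ≈ 260.
Fraction in the lower-energy chair = K/(K+1) = 99.6%.

99.6%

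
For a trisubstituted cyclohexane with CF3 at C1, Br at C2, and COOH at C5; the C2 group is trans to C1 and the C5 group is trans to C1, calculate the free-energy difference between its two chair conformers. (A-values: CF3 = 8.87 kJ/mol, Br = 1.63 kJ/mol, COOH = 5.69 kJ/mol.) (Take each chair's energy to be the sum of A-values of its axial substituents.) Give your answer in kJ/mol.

Chair I (trifluoromethyl axial, bromo axial, carboxyl equatorial): E = 10.50 kJ/mol.
Chair II (trifluoromethyl equatorial, bromo equatorial, carboxyl axial): E = 5.69 kJ/mol.
ΔE = 10.50 − 5.69 = 4.81 kJ/mol; chair II is more stable.

4.81 kJ/mol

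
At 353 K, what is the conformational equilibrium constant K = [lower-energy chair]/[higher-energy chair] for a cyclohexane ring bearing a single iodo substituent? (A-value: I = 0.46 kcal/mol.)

One chair has the iodo group axial (E = 0.46 kcal/mol) and the other has it equatorial (E = 0).
ΔG = 0.46 kcal/mol between the two chairs.
K = exp(ΔG/RT) with R = 1.987×10⁻³ kcal mol⁻¹ K⁻¹ and T = 353 K gives K ≈ 1.93.

K ≈ 1.93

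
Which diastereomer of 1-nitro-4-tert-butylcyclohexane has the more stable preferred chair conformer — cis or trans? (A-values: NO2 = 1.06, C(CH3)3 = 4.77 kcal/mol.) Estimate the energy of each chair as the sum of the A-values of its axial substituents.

At 1,4 positions (parity opposite): cis → (a,e or e,a); trans → (e,e or a,a).
Best chair for cis: E = 1.06 kcal/mol; best chair for trans: E = 0.00 kcal/mol.
The trans isomer is lower by 1.06 kcal/mol.

trans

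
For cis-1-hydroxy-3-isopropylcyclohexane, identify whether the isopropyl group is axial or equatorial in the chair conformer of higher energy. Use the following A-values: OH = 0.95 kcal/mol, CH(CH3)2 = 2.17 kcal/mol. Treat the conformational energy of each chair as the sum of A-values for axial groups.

C1 and C3 have the same parity, so for the cis isomer the two substituents are e,e in one chair and a,a in the other.
Chair I (hydroxyl axial, isopropyl axial): E = 3.12 kcal/mol.
Chair II (hydroxyl equatorial, isopropyl equatorial): E = 0.00 kcal/mol.
Chair I is the less stable (higher-energy) conformer, and in that chair the isopropyl group is axial.

axial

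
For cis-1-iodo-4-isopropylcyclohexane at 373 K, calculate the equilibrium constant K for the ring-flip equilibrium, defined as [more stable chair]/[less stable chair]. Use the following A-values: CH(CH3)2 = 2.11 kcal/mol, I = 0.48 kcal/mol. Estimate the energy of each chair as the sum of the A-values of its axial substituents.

C1 and C4 have opposite parity, so for the cis isomer the two substituents are one axial and one equatorial in each chair.
Chair I (isopropyl axial, iodo equatorial): E = 2.11 kcal/mol; chair II (isopropyl equatorial, iodo axial): E = 0.48 kcal/mol.
ΔG = 1.63 kcal/mol between the two chairs.
K = exp(ΔG/RT) with R = 1.987×10⁻³ kcal mol⁻¹ K⁻¹ and T = 373 K gives K ≈ 9.02.

K ≈ 9.02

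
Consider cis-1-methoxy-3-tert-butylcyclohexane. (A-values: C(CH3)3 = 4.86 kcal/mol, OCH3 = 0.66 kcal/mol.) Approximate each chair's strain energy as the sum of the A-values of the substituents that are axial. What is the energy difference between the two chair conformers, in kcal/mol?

C1 and C3 have the same parity, so for the cis isomer the two substituents are e,e in one chair and a,a in the other.
Chair I (tert-butyl axial, methoxy axial): E = 5.52 kcal/mol.
Chair II (tert-butyl equatorial, methoxy equatorial): E = 0.00 kcal/mol.
ΔE = 5.52 − 0.00 = 5.52 kcal/mol; chair II is more stable.

5.52 kcal/mol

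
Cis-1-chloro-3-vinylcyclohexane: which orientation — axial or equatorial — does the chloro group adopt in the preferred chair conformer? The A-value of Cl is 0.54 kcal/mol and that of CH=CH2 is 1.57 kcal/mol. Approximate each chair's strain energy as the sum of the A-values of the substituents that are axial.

C1 and C3 have the same parity, so for the cis isomer the two substituents are e,e in one chair and a,a in the other.
Chair I (chloro axial, vinyl axial): E = 2.11 kcal/mol.
Chair II (chloro equatorial, vinyl equatorial): E = 0.00 kcal/mol.
Chair II is the more stable (lower-energy) conformer, and in that chair the chloro group is equatorial.

equatorial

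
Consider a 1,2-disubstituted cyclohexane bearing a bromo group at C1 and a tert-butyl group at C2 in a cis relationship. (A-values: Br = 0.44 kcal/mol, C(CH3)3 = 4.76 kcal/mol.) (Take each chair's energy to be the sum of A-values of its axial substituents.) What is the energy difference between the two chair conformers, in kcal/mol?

4.32 kcal/mol

C1 and C2 have opposite parity, so for the cis isomer the two substituents are one axial and one equatorial in each chair.
Chair I (bromo axial, tert-butyl equatorial): E = 0.44 kcal/mol.
Chair II (bromo equatorial, tert-butyl axial): E = 4.76 kcal/mol.
ΔE = 4.76 − 0.44 = 4.32 kcal/mol; chair I is more stable.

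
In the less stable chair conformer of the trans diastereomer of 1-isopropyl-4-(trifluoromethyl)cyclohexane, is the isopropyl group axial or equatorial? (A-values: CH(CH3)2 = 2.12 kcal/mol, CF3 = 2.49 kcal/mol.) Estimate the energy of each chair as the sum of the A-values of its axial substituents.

C1 and C4 have opposite parity, so for the trans isomer the two substituents are e,e in one chair and a,a in the other.
Chair I (isopropyl axial, trifluoromethyl axial): E = 4.61 kcal/mol.
Chair II (isopropyl equatorial, trifluoromethyl equatorial): E = 0.00 kcal/mol.
Chair I is the less stable (higher-energy) conformer, and in that chair the isopropyl group is axial.

axial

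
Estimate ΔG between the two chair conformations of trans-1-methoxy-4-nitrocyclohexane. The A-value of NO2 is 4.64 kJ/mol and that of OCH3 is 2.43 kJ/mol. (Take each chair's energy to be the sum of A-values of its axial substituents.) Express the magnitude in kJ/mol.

7.07 kJ/mol

C1 and C4 have opposite parity, so for the trans isomer the two substituents are e,e in one chair and a,a in the other.
Chair I (nitro axial, methoxy axial): E = 7.07 kJ/mol.
Chair II (nitro equatorial, methoxy equatorial): E = 0.00 kJ/mol.
ΔE = 7.07 − 0.00 = 7.07 kJ/mol; chair II is more stable.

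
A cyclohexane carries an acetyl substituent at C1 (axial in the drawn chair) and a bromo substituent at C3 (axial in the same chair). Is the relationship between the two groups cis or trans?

cis

C1 and C3 have the same parity, so their axial bonds point in the same direction.
With same-parity carbons, two substituents on the same face are both axial or both equatorial; opposite faces give one of each.
Here the groups are axial/axial → same face → cis.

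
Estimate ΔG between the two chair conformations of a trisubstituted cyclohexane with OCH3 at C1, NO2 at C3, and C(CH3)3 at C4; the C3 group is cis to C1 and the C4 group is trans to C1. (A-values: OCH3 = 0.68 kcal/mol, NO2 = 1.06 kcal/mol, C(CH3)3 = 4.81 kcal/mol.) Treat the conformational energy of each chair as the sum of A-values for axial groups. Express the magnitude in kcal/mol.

Chair I (methoxy axial, nitro axial, tert-butyl axial): E = 6.55 kcal/mol.
Chair II (methoxy equatorial, nitro equatorial, tert-butyl equatorial): E = 0.00 kcal/mol.
ΔE = 6.55 − 0.00 = 6.55 kcal/mol; chair II is more stable.

6.55 kcal/mol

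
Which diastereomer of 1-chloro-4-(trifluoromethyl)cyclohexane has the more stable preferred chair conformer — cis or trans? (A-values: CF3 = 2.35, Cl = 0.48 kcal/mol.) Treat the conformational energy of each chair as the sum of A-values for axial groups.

At 1,4 positions (parity opposite): cis → (a,e or e,a); trans → (e,e or a,a).
Best chair for cis: E = 0.48 kcal/mol; best chair for trans: E = 0.00 kcal/mol.
The trans isomer is lower by 0.48 kcal/mol.

trans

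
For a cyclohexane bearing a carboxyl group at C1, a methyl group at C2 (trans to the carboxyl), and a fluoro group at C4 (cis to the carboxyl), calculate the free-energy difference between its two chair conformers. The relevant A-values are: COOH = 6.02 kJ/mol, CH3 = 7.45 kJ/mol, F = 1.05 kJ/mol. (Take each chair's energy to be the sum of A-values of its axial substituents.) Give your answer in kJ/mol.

12.42 kJ/mol

Chair I (carboxyl axial, methyl axial, fluoro equatorial): E = 13.47 kJ/mol.
Chair II (carboxyl equatorial, methyl equatorial, fluoro axial): E = 1.05 kJ/mol.
ΔE = 13.47 − 1.05 = 12.42 kJ/mol; chair II is more stable.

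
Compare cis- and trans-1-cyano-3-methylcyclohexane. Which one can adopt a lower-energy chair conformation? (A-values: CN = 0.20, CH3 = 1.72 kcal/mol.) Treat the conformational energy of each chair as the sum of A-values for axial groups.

cis

At 1,3 positions (parity same): cis → (e,e or a,a); trans → (a,e or e,a).
Best chair for cis: E = 0.00 kcal/mol; best chair for trans: E = 0.20 kcal/mol.
The cis isomer is lower by 0.20 kcal/mol.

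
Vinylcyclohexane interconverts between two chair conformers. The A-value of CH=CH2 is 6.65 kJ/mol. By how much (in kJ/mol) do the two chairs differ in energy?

6.65 kJ/mol

A monosubstituted cyclohexane has one chair with the vinyl group axial (E = A = 6.65 kJ/mol) and one with it equatorial (E = 0).
ΔE = 6.65 − 0 = 6.65 kJ/mol.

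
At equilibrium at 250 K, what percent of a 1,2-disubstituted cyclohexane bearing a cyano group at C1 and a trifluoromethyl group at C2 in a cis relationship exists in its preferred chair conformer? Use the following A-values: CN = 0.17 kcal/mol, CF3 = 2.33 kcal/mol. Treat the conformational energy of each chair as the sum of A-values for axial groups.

C1 and C2 have opposite parity, so for the cis isomer the two substituents are one axial and one equatorial in each chair.
Chair I (cyano axial, trifluoromethyl equatorial): E = 0.17 kcal/mol; chair II (cyano equatorial, trifluoromethyl axial): E = 2.33 kcal/mol.
ΔG = 2.16 kcal/mol between the two chairs.
K = exp(ΔG/RT) with R = 1.987×10⁻³ kcal mol⁻¹ K⁻¹ and T = 250 K gives K ≈ 77.3.
Fraction in the lower-energy chair = K/(K+1) = 98.7%.

98.7%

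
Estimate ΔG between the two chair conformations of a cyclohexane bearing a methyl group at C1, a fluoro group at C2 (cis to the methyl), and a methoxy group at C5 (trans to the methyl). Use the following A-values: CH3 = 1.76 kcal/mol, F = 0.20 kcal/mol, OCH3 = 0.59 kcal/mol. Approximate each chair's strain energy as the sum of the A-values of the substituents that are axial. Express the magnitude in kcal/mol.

Chair I (methyl axial, fluoro equatorial, methoxy equatorial): E = 1.76 kcal/mol.
Chair II (methyl equatorial, fluoro axial, methoxy axial): E = 0.79 kcal/mol.
ΔE = 1.76 − 0.79 = 0.97 kcal/mol; chair II is more stable.

0.97 kcal/mol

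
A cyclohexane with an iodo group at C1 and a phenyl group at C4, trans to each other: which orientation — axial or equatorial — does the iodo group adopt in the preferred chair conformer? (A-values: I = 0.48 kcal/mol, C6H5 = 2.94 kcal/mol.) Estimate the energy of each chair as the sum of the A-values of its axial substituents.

equatorial

C1 and C4 have opposite parity, so for the trans isomer the two substituents are e,e in one chair and a,a in the other.
Chair I (iodo axial, phenyl axial): E = 3.42 kcal/mol.
Chair II (iodo equatorial, phenyl equatorial): E = 0.00 kcal/mol.
Chair II is the more stable (lower-energy) conformer, and in that chair the iodo group is equatorial.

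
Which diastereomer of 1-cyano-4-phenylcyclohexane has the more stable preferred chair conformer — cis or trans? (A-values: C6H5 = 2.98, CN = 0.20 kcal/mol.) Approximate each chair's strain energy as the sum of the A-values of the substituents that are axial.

At 1,4 positions (parity opposite): cis → (a,e or e,a); trans → (e,e or a,a).
Best chair for cis: E = 0.20 kcal/mol; best chair for trans: E = 0.00 kcal/mol.
The trans isomer is lower by 0.20 kcal/mol.

trans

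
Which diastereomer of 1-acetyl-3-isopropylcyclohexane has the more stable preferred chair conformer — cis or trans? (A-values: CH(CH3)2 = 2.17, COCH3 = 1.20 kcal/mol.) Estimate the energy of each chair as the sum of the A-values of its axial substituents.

cis

At 1,3 positions (parity same): cis → (e,e or a,a); trans → (a,e or e,a).
Best chair for cis: E = 0.00 kcal/mol; best chair for trans: E = 1.20 kcal/mol.
The cis isomer is lower by 1.20 kcal/mol.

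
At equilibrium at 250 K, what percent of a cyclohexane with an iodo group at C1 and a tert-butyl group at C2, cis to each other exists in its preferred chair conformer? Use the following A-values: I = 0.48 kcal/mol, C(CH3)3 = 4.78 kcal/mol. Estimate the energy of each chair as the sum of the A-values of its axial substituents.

100.0%

C1 and C2 have opposite parity, so for the cis isomer the two substituents are one axial and one equatorial in each chair.
Chair I (iodo axial, tert-butyl equatorial): E = 0.48 kcal/mol; chair II (iodo equatorial, tert-butyl axial): E = 4.78 kcal/mol.
ΔG = 4.30 kcal/mol between the two chairs.
K = exp(ΔG/RT) with R = 1.987×10⁻³ kcal mol⁻¹ K⁻¹ and T = 250 K gives K ≈ 5.75e+03.
Fraction in the lower-energy chair = K/(K+1) = 100.0%.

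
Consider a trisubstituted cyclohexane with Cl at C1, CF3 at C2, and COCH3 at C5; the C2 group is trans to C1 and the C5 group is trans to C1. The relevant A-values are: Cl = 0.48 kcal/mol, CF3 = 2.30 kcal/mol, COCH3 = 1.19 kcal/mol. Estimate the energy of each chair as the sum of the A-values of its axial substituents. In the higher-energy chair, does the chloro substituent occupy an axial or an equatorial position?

axial

Chair I (chloro axial, trifluoromethyl axial, acetyl equatorial): E = 2.78 kcal/mol.
Chair II (chloro equatorial, trifluoromethyl equatorial, acetyl axial): E = 1.19 kcal/mol.
Chair I is the less stable (higher-energy) conformer, and in that chair the chloro group is axial.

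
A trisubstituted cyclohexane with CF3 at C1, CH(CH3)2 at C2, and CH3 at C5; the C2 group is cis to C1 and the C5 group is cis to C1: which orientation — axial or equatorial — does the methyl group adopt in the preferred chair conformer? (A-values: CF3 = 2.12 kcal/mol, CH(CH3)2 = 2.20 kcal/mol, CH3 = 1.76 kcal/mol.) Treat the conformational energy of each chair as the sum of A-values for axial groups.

equatorial

Chair I (trifluoromethyl axial, isopropyl equatorial, methyl axial): E = 3.88 kcal/mol.
Chair II (trifluoromethyl equatorial, isopropyl axial, methyl equatorial): E = 2.20 kcal/mol.
Chair II is the more stable (lower-energy) conformer, and in that chair the methyl group is equatorial.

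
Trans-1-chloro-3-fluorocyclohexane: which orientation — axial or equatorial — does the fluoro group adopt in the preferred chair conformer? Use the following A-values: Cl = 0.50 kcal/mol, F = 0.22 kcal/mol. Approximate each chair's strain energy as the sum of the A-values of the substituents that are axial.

axial

C1 and C3 have the same parity, so for the trans isomer the two substituents are one axial and one equatorial in each chair.
Chair I (chloro axial, fluoro equatorial): E = 0.50 kcal/mol.
Chair II (chloro equatorial, fluoro axial): E = 0.22 kcal/mol.
Chair II is the more stable (lower-energy) conformer, and in that chair the fluoro group is axial.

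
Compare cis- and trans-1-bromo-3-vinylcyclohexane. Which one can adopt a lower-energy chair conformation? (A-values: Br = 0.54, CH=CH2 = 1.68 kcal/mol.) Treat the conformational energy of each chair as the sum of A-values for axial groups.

At 1,3 positions (parity same): cis → (e,e or a,a); trans → (a,e or e,a).
Best chair for cis: E = 0.00 kcal/mol; best chair for trans: E = 0.54 kcal/mol.
The cis isomer is lower by 0.54 kcal/mol.

cis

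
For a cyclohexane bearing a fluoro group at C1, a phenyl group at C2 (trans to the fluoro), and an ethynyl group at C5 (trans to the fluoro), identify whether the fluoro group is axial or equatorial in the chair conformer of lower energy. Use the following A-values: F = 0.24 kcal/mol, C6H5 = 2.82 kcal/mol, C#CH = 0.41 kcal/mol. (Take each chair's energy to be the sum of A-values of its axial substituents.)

Chair I (fluoro axial, phenyl axial, ethynyl equatorial): E = 3.06 kcal/mol.
Chair II (fluoro equatorial, phenyl equatorial, ethynyl axial): E = 0.41 kcal/mol.
Chair II is the more stable (lower-energy) conformer, and in that chair the fluoro group is equatorial.

equatorial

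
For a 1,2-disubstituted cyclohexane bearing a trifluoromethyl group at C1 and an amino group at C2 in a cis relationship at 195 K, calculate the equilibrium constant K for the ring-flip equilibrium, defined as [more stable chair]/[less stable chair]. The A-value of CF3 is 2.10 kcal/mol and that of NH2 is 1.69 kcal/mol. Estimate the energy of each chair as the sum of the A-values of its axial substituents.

C1 and C2 have opposite parity, so for the cis isomer the two substituents are one axial and one equatorial in each chair.
Chair I (trifluoromethyl axial, amino equatorial): E = 2.10 kcal/mol; chair II (trifluoromethyl equatorial, amino axial): E = 1.69 kcal/mol.
ΔG = 0.41 kcal/mol between the two chairs.
K = exp(ΔG/RT) with R = 1.987×10⁻³ kcal mol⁻¹ K⁻¹ and T = 195 K gives K ≈ 2.88.

K ≈ 2.88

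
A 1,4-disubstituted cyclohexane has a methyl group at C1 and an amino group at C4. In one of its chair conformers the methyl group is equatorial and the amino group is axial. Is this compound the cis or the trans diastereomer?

cis

C1 and C4 have opposite parity, so their axial bonds point in opposite directions.
With opposite-parity carbons, two substituents on the same face are one axial and one equatorial; opposite faces give both axial or both equatorial.
Here the groups are equatorial/axial → same face → cis.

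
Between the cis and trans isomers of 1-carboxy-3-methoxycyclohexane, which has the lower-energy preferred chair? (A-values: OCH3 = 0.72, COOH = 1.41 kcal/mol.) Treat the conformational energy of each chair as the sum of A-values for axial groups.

At 1,3 positions (parity same): cis → (e,e or a,a); trans → (a,e or e,a).
Best chair for cis: E = 0.00 kcal/mol; best chair for trans: E = 0.72 kcal/mol.
The cis isomer is lower by 0.72 kcal/mol.

cis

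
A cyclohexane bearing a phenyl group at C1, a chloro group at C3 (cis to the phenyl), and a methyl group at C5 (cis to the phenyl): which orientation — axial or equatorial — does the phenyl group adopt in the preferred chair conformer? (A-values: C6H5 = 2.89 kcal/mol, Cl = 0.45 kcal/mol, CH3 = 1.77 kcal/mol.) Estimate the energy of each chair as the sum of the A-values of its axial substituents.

Chair I (phenyl axial, chloro axial, methyl axial): E = 5.11 kcal/mol.
Chair II (phenyl equatorial, chloro equatorial, methyl equatorial): E = 0.00 kcal/mol.
Chair II is the more stable (lower-energy) conformer, and in that chair the phenyl group is equatorial.

equatorial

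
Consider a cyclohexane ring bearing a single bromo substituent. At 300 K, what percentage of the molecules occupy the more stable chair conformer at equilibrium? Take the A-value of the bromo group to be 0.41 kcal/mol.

66.5%

One chair has the bromo group axial (E = 0.41 kcal/mol) and the other has it equatorial (E = 0).
ΔG = 0.41 kcal/mol between the two chairs.
K = exp(ΔG/RT) with R = 1.987×10⁻³ kcal mol⁻¹ K⁻¹ and T = 300 K gives K ≈ 1.99.
Fraction in the lower-energy chair = K/(K+1) = 66.5%.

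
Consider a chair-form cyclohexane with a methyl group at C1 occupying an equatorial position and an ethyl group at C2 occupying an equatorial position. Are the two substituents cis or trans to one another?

C1 and C2 have opposite parity, so their axial bonds point in opposite directions.
With opposite-parity carbons, two substituents on the same face are one axial and one equatorial; opposite faces give both axial or both equatorial.
Here the groups are equatorial/equatorial → opposite face → trans.

trans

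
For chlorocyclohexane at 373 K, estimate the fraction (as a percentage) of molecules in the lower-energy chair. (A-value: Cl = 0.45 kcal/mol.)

64.7%

One chair has the chloro group axial (E = 0.45 kcal/mol) and the other has it equatorial (E = 0).
ΔG = 0.45 kcal/mol between the two chairs.
K = exp(ΔG/RT) with R = 1.987×10⁻³ kcal mol⁻¹ K⁻¹ and T = 373 K gives K ≈ 1.84.
Fraction in the lower-energy chair = K/(K+1) = 64.7%.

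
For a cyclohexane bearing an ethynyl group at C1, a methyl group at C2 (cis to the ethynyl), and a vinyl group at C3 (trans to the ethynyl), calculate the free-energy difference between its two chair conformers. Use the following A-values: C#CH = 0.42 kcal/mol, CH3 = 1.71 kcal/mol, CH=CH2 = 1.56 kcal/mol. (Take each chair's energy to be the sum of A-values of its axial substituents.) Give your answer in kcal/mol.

2.85 kcal/mol

Chair I (ethynyl axial, methyl equatorial, vinyl equatorial): E = 0.42 kcal/mol.
Chair II (ethynyl equatorial, methyl axial, vinyl axial): E = 3.27 kcal/mol.
ΔE = 3.27 − 0.42 = 2.85 kcal/mol; chair I is more stable.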